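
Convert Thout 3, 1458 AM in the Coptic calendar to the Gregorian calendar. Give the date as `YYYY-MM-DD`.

Julian Day Number of the source date = 2357201.
Converting JDN 2357201 to the Gregorian calendar gives 11 September 1741 CE.

1741-09-11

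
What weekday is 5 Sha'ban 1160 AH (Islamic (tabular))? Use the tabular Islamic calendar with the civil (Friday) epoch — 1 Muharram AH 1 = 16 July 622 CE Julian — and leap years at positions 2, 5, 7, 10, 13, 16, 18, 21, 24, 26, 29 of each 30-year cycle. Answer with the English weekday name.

In the Gregorian calendar this is 12 August 1747 (JDN 2359362).
Since JDN mod 7 = 5 (0 = Monday), the day is Saturday.

Saturday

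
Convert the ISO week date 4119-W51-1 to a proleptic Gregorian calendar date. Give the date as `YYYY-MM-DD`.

ISO week 1 of 4119 is the week containing the first Thursday of 4119.
Week 51, day 1 (Monday) lands on 4119-12-18.

4119-12-18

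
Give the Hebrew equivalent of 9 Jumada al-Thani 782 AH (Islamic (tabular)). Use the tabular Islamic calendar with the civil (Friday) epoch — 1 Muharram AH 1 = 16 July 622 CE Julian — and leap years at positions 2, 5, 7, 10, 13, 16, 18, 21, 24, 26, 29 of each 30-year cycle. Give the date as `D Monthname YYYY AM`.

10 Tishrei 5141 AM

The source date corresponds to 18 September 1380 in the proleptic Gregorian calendar (JDN 2225356).
That day falls on 10 Tishrei 5141 AM in the Hebrew calendar.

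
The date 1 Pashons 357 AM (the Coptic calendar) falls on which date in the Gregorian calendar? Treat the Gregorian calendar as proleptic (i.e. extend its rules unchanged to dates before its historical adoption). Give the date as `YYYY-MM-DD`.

0641-04-29

Julian Day Number of the source date = 1955299.
Converting JDN 1955299 to the Gregorian calendar gives 29 April 641 CE.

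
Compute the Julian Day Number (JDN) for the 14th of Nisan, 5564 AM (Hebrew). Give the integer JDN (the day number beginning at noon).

In the Gregorian calendar the same day is 26 March 1804.
JDN 2299161 is 15 October 1582 CE (Gregorian); the target day is +80881 days from there, so JDN = 2380042.

2380042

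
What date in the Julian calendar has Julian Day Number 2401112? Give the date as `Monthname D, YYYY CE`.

JDN 2401112 is 2 December 1861 in the Gregorian calendar.
In the Julian calendar that day is November 20, 1861 CE.

November 20, 1861 CE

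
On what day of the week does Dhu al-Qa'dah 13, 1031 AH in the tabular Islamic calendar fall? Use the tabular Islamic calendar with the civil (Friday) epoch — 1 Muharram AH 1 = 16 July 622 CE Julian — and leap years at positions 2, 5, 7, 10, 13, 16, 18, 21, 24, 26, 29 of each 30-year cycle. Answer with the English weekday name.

Monday

Equivalently 19 September 1622 Gregorian, JDN 2313745.
Since JDN mod 7 = 0 (0 = Monday), the day is Monday.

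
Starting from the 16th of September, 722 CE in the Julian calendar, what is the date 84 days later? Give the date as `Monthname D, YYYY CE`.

Counting 84 days forward from JDN 1985027 reaches JDN 1985111, which is December 9, 722 CE.

December 9, 722 CE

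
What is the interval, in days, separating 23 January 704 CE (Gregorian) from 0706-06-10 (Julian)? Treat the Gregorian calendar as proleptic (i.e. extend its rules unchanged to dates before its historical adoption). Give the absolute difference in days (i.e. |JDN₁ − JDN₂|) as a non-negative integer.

JDN of the first date = 1978212.
JDN of the second date = 1979085.
|1979085 − 1978212| = 873.

873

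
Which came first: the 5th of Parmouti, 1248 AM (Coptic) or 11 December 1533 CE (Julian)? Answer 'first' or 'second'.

The two dates have Julian Day Numbers 2280711 and 2281331 respectively.
Since 2280711 < 2281331, the first date comes first.

first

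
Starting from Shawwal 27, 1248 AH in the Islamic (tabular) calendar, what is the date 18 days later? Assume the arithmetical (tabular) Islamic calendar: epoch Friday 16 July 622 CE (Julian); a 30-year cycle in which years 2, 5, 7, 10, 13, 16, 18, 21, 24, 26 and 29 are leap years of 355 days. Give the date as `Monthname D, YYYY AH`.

Dhu al-Qa'dah 16, 1248 AH

The starting date is JDN 2390627; 2390627 + 18 = 2390645.
JDN 2390645 corresponds to Dhu al-Qa'dah 16, 1248 AH.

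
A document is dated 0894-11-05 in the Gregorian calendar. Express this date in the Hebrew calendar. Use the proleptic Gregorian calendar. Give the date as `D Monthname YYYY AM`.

28 Cheshvan 4655 AM

Both dates share Julian Day Number 2047896; in the Hebrew calendar that is 28 Cheshvan 4655 AM.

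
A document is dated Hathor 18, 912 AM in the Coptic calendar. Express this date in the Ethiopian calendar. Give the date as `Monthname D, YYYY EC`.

Hidar 18, 1188 EC

The source date corresponds to 22 November 1195 in the proleptic Gregorian calendar (JDN 2157850).
That day falls on 18 Hidar 1188 EC in the Ethiopian calendar.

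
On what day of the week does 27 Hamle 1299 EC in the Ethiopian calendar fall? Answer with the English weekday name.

This is JDN 2198641 (29 July 1307 Gregorian).
Since JDN mod 7 = 4 (0 = Monday), the day is Friday.

Friday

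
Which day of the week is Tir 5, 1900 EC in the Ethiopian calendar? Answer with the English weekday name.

In the Gregorian calendar this is 14 January 1908 (JDN 2417955).
2417955 ≡ 1 (mod 7); counting from Monday = 0 gives Tuesday.

Tuesday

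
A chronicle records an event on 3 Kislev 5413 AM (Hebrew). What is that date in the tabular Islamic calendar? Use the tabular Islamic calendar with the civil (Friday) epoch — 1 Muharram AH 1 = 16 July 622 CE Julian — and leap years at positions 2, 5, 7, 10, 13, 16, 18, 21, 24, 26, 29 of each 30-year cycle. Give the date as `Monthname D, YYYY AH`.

The source date corresponds to 3 November 1652 in the Gregorian calendar (JDN 2324748).
That day falls on 1 Dhu al-Hijjah 1062 AH in the tabular Islamic calendar.

Dhu al-Hijjah 1, 1062 AH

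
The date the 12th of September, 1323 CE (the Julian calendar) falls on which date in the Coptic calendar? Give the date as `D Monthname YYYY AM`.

Julian Day Number of the source date = 2204538.
Converting JDN 2204538 to the Coptic calendar gives 14 Thout 1040 AM.

14 Thout 1040 AM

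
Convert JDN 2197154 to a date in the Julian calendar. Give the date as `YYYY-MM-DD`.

JDN 2197154 is 3 July 1303 in the proleptic Gregorian calendar.
In the Julian calendar that day is 1303-06-25.

1303-06-25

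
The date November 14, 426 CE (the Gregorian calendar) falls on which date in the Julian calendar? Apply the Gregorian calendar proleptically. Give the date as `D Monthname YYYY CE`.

At this point the Julian calendar is 1 day behind the Gregorian.
14 November 426 Gregorian − 1 day → 13 November 426 Julian.

13 November 426 CE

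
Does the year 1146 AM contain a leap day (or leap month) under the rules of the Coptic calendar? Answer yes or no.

no

1146 mod 4 = 2; in the Coptic calendar a year is leap when year mod 4 = 3, so it is a common year.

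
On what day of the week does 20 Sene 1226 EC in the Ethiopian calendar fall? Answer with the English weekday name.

Wednesday

In the proleptic Gregorian calendar this is 21 June 1234 (JDN 2171941).
2171941 ≡ 2 (mod 7); counting from Monday = 0 gives Wednesday.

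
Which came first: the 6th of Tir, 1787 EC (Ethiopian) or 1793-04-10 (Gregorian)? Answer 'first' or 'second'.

second

Converting both to JDN: 2376682 vs 2376040; the smaller is the second.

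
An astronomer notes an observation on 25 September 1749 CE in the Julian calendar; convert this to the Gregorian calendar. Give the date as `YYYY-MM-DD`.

1749-10-06

At this point the Julian calendar is 11 days behind the Gregorian.
25 September 1749 Julian + 11 days → 6 October 1749 Gregorian.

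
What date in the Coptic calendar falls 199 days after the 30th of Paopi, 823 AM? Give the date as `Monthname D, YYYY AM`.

The starting date is JDN 2125324; 2125324 + 199 = 2125523.
JDN 2125523 corresponds to Pashons 19, 823 AM.

Pashons 19, 823 AM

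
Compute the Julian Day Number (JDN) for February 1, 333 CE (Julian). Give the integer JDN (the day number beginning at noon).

1842718

Equivalently 2 February 333 (proleptic Gregorian).
JDN 2299161 is 15 October 1582 CE (Gregorian); the target day is −456443 days from there, so JDN = 1842718.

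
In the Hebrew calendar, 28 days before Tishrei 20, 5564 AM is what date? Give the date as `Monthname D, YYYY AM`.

Elul 21, 5563 AM

JDN of Tishrei 20, 5564 AM = 2379870.
2379870 − 28 = 2379842.
JDN 2379842 in the Hebrew calendar is Elul 21, 5563 AM.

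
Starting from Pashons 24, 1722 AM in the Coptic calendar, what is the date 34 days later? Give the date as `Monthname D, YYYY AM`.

The starting date is JDN 2453888; 2453888 + 34 = 2453922.
JDN 2453922 corresponds to Paoni 28, 1722 AM.

Paoni 28, 1722 AM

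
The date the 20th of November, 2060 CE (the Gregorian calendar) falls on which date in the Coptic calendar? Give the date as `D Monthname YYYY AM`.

Julian Day Number of the source date = 2473784.
Converting JDN 2473784 to the Coptic calendar gives 11 Hathor 1777 AM.

11 Hathor 1777 AM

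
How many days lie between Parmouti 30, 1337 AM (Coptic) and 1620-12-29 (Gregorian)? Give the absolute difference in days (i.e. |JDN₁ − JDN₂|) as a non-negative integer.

127

JDN of the first date = 2313243.
JDN of the second date = 2313116.
|2313116 − 2313243| = 127.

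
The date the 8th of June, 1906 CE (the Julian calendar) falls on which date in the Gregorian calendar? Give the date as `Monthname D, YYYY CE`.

June 21, 1906 CE

At this point the Julian calendar is 13 days behind the Gregorian.
8 June 1906 Julian + 13 days → 21 June 1906 Gregorian.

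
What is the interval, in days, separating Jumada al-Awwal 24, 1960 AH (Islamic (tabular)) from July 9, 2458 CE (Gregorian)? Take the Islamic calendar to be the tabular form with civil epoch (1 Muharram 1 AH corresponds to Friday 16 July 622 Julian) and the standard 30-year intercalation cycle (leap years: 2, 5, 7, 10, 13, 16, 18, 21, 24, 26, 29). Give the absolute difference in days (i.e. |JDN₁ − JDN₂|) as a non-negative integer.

23769

JDN of the first date = 2642785.
JDN of the second date = 2619016.
|2619016 − 2642785| = 23769.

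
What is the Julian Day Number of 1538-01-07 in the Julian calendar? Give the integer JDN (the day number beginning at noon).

2282819

In the proleptic Gregorian calendar the same day is 17 January 1538.
JDN 2400001 is 17 November 1858 CE (Gregorian), MJD 0; the target day is −117182 days from there, so JDN = 2282819.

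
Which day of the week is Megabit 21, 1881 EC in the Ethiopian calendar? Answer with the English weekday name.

Equivalently 29 March 1889 Gregorian, JDN 2411091.
Since JDN mod 7 = 4 (0 = Monday), the day is Friday.

Friday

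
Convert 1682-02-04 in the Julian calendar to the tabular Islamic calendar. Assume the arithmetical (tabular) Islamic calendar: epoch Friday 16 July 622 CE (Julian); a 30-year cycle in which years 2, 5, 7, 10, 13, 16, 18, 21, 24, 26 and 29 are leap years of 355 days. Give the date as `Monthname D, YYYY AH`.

Both dates share Julian Day Number 2335443; in the tabular Islamic calendar that is 6 Safar 1093 AH.

Safar 6, 1093 AH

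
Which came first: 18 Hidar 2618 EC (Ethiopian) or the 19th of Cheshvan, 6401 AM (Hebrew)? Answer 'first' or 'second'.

first

The two dates have Julian Day Numbers 2680157 and 2685599 respectively.
Since 2680157 < 2685599, the first date comes first.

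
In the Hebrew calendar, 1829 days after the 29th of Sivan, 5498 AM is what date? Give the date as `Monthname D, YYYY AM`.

Sivan 28, 5503 AM

Counting 1829 days forward from JDN 2356019 reaches JDN 2357848, which is Sivan 28, 5503 AM.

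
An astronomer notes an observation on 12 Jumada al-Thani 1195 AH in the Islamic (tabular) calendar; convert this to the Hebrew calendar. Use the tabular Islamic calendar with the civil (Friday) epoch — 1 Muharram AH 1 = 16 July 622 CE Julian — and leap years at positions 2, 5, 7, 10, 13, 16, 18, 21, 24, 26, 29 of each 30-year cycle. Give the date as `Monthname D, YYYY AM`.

Julian Day Number of the source date = 2371713.
Converting JDN 2371713 to the Hebrew calendar gives 12 Sivan 5541 AM.

Sivan 12, 5541 AM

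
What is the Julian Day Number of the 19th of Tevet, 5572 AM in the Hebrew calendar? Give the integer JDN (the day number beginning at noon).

In the Gregorian calendar the same day is 4 January 1812.
JDN 2299161 is 15 October 1582 CE (Gregorian); the target day is +83721 days from there, so JDN = 2382882.

2382882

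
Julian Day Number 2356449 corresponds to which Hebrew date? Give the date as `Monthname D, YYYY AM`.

Av 17, 5499 AM

JDN 2356449 is 21 August 1739 in the Gregorian calendar.
In the Hebrew calendar that day is Av 17, 5499 AM.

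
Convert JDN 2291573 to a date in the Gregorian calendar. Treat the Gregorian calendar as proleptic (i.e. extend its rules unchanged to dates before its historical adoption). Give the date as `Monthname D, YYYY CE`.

January 5, 1562 CE

Counting from JDN 2299161 = 15 Oct 1582 gives an offset of -7588 days.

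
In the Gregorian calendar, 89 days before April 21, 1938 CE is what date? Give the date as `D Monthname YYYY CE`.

The starting date is JDN 2429010; 2429010 − 89 = 2428921.
JDN 2428921 corresponds to 22 January 1938 CE.

22 January 1938 CE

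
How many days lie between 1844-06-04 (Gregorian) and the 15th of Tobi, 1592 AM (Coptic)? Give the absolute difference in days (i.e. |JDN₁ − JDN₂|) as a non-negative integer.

First date → JDN 2394722; second date → JDN 2406277.
The interval is |2394722 − 2406277| = 11555 days.

11555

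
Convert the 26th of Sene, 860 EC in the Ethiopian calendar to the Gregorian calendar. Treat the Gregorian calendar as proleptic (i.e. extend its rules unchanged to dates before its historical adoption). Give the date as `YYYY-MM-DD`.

0868-06-24

Both dates share Julian Day Number 2038266; in the Gregorian calendar that is 24 June 868 CE.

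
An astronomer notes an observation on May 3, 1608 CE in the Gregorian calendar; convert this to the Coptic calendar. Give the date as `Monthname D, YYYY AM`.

Both dates share Julian Day Number 2308493; in the Coptic calendar that is 28 Parmouti 1324 AM.

Parmouti 28, 1324 AM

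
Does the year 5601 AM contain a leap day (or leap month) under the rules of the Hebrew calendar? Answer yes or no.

no

Hebrew year 5601 is year 15 of its 19-year Metonic cycle; leap years are at positions 3, 6, 8, 11, 14, 17, 19, so it is a common year (12 months).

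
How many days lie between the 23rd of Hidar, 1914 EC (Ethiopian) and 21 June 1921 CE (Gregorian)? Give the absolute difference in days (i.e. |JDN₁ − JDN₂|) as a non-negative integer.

164

JDN of the first date = 2423026.
JDN of the second date = 2422862.
|2422862 − 2423026| = 164.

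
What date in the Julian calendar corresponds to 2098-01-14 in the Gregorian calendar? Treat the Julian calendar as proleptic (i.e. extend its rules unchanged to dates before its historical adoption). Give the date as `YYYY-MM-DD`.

At this point the Julian calendar is 13 days behind the Gregorian.
14 January 2098 Gregorian − 13 days → 1 January 2098 Julian.

2098-01-01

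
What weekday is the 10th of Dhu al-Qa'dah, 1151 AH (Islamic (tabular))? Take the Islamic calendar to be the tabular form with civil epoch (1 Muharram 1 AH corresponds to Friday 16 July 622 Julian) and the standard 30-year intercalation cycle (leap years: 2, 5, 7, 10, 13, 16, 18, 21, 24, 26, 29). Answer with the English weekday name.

Thursday

This is JDN 2356266 (19 February 1739 Gregorian).
2356266 ≡ 3 (mod 7); counting from Monday = 0 gives Thursday.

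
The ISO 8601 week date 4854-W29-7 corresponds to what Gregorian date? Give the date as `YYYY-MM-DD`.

4854-07-19

ISO week 1 of 4854 is the week containing the first Thursday of 4854.
Week 29, day 7 (Sunday) lands on 4854-07-19.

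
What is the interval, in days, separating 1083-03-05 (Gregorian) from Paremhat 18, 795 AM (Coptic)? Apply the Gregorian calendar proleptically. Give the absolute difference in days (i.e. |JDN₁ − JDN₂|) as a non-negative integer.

1446

First date → JDN 2116681; second date → JDN 2115235.
The interval is |2116681 − 2115235| = 1446 days.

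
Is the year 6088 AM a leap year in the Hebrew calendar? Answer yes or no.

Hebrew year 6088 is year 8 of its 19-year Metonic cycle; leap years are at positions 3, 6, 8, 11, 14, 17, 19, so it is a leap year (13 months).

yes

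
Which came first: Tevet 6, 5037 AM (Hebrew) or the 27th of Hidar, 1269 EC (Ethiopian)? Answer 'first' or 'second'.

second

First date → JDN 2187464; second date → JDN 2187444.
JDN 2187444 < JDN 2187464, so the second date is earlier.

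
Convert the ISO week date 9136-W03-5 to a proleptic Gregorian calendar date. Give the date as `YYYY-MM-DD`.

ISO week 1 of 9136 is the week containing the first Thursday of 9136.
Week 3, day 5 (Friday) lands on 9136-01-17.

9136-01-17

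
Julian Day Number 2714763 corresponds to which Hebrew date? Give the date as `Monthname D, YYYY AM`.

Elul 6, 6480 AM

JDN 2714763 is 1 September 2720 in the Gregorian calendar.
In the Hebrew calendar that day is Elul 6, 6480 AM.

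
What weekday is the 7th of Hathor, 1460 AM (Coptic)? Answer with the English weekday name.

Friday

Equivalently 15 November 1743 Gregorian, JDN 2357996.
2357996 ≡ 4 (mod 7); counting from Monday = 0 gives Friday.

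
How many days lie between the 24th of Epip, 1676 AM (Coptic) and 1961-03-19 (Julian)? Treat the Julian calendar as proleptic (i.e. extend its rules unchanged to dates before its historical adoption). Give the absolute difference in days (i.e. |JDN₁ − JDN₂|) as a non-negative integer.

244

JDN of the first date = 2437147.
JDN of the second date = 2437391.
|2437391 − 2437147| = 244.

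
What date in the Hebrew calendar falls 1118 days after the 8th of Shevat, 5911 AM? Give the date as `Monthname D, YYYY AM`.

Counting 1118 days forward from JDN 2506721 reaches JDN 2507839, which is Adar 2, 5914 AM.

Adar 2, 5914 AM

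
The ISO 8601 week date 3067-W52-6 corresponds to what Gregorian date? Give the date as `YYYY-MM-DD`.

3067-12-28

ISO week 1 of 3067 is the week containing the first Thursday of 3067.
Week 52, day 6 (Saturday) lands on 3067-12-28.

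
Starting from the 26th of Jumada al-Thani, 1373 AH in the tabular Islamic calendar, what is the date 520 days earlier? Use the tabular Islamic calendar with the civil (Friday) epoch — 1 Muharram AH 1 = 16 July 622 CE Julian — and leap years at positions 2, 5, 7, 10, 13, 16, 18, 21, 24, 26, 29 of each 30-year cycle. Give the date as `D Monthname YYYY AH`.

8 Muharram 1372 AH

Counting 520 days back from JDN 2434804 reaches JDN 2434284, which is 8 Muharram 1372 AH.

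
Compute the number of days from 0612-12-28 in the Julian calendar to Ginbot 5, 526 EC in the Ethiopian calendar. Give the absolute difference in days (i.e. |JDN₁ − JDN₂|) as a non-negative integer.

First date → JDN 1944953; second date → JDN 1916221.
The interval is |1944953 − 1916221| = 28732 days.

28732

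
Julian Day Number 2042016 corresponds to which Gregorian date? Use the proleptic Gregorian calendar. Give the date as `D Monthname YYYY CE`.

30 September 878 CE

Counting from JDN 2299161 = 15 Oct 1582 gives an offset of -257145 days.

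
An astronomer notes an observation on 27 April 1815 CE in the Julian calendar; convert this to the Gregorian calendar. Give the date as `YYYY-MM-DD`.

For dates in this range the Gregorian date is 12 days ahead of the Julian.
27 April 1815 Julian + 12 days → 9 May 1815 Gregorian.

1815-05-09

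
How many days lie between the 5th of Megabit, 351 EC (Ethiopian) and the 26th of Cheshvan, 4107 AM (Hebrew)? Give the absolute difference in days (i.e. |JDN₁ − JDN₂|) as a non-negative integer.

First date → JDN 1852242; second date → JDN 1847736.
The interval is |1852242 − 1847736| = 4506 days.

4506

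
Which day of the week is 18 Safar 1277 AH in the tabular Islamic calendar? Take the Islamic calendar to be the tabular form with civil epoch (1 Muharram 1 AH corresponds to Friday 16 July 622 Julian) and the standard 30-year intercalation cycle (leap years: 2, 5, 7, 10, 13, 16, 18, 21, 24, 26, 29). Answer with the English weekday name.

In the Gregorian calendar this is 5 September 1860 (JDN 2400659).
2400659 ≡ 2 (mod 7); counting from Monday = 0 gives Wednesday.

Wednesday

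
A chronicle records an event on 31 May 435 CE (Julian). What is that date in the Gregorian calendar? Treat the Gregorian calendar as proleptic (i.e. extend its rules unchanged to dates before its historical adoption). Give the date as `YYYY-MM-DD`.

0435-06-01

At this point the Julian calendar is 1 day behind the Gregorian.
31 May 435 Julian + 1 day → 1 June 435 Gregorian.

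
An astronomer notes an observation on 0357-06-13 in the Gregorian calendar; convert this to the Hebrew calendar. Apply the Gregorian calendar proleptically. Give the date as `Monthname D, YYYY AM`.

Both dates share Julian Day Number 1851615; in the Hebrew calendar that is 8 Tammuz 4117 AM.

Tammuz 8, 4117 AM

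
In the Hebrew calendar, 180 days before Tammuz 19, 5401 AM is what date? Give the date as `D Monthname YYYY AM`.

The starting date is JDN 2320601; 2320601 − 180 = 2320421.
JDN 2320421 corresponds to 16 Tevet 5401 AM.

16 Tevet 5401 AM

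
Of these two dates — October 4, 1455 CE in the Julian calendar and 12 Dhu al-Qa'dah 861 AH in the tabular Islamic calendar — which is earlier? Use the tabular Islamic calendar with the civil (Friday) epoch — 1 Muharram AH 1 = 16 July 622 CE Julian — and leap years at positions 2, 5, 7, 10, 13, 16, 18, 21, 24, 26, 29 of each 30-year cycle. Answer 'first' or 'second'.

first

Converting both to JDN: 2252773 vs 2253501; the smaller is the first.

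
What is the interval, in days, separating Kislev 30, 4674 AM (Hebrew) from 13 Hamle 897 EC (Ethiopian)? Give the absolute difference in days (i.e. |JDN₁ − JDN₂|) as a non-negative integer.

3070

First date → JDN 2054867; second date → JDN 2051797.
The interval is |2054867 − 2051797| = 3070 days.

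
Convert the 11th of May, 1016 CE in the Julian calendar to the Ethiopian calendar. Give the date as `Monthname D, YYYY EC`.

Julian Day Number of the source date = 2092283.
Converting JDN 2092283 to the Ethiopian calendar gives 16 Ginbot 1008 EC.

Ginbot 16, 1008 EC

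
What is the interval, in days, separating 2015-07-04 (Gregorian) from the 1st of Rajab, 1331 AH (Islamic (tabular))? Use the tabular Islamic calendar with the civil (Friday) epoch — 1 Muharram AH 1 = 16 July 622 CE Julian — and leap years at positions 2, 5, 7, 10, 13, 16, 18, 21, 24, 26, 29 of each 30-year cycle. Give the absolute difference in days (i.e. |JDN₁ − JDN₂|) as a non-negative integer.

37283

First date → JDN 2457208; second date → JDN 2419925.
The interval is |2457208 − 2419925| = 37283 days.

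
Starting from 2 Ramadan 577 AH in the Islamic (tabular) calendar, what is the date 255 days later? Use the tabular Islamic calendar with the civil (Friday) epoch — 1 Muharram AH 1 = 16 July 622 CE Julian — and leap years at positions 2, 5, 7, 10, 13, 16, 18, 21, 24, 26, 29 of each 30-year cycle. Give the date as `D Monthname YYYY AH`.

Counting 255 days forward from JDN 2152792 reaches JDN 2153047, which is 20 Jumada al-Awwal 578 AH.

20 Jumada al-Awwal 578 AH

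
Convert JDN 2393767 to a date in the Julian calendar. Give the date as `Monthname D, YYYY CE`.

October 11, 1841 CE

The Gregorian equivalent of JDN 2393767 is 23 October 1841.
In the Julian calendar that day is October 11, 1841 CE.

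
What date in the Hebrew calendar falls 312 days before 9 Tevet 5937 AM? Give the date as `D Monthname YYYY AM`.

JDN of 9 Tevet 5937 AM = 2516202.
2516202 − 312 = 2515890.
JDN 2515890 in the Hebrew calendar is 21 Adar I 5936 AM.

21 Adar I 5936 AM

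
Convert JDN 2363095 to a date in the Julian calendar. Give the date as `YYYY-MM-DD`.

The Gregorian equivalent of JDN 2363095 is 31 October 1757.
In the Julian calendar that day is 1757-10-20.

1757-10-20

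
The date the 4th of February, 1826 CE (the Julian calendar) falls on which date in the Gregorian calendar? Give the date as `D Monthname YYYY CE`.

For dates in this range the Gregorian date is 12 days ahead of the Julian.
4 February 1826 Julian + 12 days → 16 February 1826 Gregorian.

16 February 1826 CE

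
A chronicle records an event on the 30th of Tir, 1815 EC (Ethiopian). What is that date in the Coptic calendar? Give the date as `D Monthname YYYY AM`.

30 Tobi 1539 AM

Julian Day Number of the source date = 2386933.
Converting JDN 2386933 to the Coptic calendar gives 30 Tobi 1539 AM.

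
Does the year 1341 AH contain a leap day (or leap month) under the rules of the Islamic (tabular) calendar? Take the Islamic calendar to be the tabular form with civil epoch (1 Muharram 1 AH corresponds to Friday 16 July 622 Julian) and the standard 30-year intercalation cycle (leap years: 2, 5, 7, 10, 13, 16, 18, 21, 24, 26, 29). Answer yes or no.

Year 1341 AH is year 21 of its 30-year cycle; leap positions are 2, 5, 7, 10, 13, 16, 18, 21, 24, 26, 29, so it is a leap year (355 days).

yes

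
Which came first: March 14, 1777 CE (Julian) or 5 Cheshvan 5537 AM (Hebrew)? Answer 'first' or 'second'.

second

Converting both to JDN: 2370180 vs 2370022; the smaller is the second.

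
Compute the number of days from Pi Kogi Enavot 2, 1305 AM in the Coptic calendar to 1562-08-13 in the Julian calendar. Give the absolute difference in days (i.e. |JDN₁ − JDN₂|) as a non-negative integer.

9874

First date → JDN 2301677; second date → JDN 2291803.
The interval is |2301677 − 2291803| = 9874 days.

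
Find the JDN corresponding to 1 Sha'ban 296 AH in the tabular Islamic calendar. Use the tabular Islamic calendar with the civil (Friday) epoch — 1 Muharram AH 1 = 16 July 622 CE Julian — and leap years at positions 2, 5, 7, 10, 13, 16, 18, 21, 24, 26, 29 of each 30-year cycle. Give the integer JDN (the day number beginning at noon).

2053185

In the proleptic Gregorian calendar the same day is 30 April 909.
JDN 2451545 is 1 January 2000 CE (Gregorian); the target day is −398360 days from there, so JDN = 2053185.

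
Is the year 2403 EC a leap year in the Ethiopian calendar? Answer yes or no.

yes

2403 mod 4 = 3; in the Ethiopian calendar a year is leap when year mod 4 = 3, so it is a leap year.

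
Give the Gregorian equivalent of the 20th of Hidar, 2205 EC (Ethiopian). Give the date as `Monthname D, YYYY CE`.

December 1, 2212 CE

Julian Day Number of the source date = 2529311.
Converting JDN 2529311 to the Gregorian calendar gives 1 December 2212 CE.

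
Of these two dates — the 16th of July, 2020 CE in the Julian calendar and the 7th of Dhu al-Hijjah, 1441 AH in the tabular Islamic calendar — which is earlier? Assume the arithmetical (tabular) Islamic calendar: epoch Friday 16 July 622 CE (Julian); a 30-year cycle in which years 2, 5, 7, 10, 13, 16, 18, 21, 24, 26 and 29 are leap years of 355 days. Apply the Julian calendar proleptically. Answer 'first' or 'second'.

Converting both to JDN: 2459060 vs 2459059; the smaller is the second.

second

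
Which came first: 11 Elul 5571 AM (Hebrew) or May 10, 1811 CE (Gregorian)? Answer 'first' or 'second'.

The two dates have Julian Day Numbers 2382756 and 2382643 respectively.
Since 2382643 < 2382756, the second date comes first.

second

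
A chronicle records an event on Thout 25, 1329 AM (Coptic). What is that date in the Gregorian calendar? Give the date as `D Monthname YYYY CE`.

Both dates share Julian Day Number 2310106; in the Gregorian calendar that is 2 October 1612 CE.

2 October 1612 CE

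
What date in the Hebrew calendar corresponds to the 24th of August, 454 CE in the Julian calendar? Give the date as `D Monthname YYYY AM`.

Both dates share Julian Day Number 1887117; in the Hebrew calendar that is 14 Elul 4214 AM.

14 Elul 4214 AM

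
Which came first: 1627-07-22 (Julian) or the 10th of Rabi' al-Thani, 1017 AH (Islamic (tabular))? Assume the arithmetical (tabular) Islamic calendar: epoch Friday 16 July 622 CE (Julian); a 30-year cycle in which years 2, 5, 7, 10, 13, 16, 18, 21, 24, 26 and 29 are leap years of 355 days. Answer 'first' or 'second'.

The two dates have Julian Day Numbers 2315522 and 2308575 respectively.
Since 2308575 < 2315522, the second date comes first.

second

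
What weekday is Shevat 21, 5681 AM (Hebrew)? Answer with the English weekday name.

In the Gregorian calendar this is 30 January 1921 (JDN 2422720).
JDN 2422720 mod 7 = 6, and JDN 0 was a Monday, so this is a Sunday.

Sunday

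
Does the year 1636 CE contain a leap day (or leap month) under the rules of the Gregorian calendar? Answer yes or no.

yes

1636 is divisible by 4 and not by 100, so it is a leap year.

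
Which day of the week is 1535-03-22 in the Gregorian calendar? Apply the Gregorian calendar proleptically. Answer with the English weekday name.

Since JDN mod 7 = 4 (0 = Monday), the day is Friday.

Friday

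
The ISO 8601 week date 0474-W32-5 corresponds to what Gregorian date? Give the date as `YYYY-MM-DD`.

ISO week 1 of 474 is the week containing the first Thursday of 474.
Week 32, day 5 (Friday) lands on 0474-08-10.

0474-08-10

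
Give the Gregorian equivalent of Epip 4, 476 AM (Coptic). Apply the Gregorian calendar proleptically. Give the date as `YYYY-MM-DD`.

Julian Day Number of the source date = 1998827.
Converting JDN 1998827 to the Gregorian calendar gives 2 July 760 CE.

0760-07-02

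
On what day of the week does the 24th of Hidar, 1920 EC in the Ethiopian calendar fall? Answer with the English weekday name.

Equivalently 4 December 1927 Gregorian, JDN 2425219.
2425219 ≡ 6 (mod 7); counting from Monday = 0 gives Sunday.

Sunday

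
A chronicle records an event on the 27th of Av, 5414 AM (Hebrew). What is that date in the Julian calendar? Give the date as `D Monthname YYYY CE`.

Julian Day Number of the source date = 2325393.
Converting JDN 2325393 to the Julian calendar gives 31 July 1654 CE.

31 July 1654 CE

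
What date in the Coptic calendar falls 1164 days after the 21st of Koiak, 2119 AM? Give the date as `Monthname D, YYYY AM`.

JDN of the 21st of Koiak, 2119 AM = 2598739.
2598739 + 1164 = 2599903.
JDN 2599903 in the Coptic calendar is Meshir 29, 2122 AM.

Meshir 29, 2122 AM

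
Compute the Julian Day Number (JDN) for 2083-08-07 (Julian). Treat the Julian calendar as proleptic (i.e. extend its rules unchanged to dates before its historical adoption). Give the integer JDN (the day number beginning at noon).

Equivalently 20 August 2083 (Gregorian).
JDN 2400001 is 17 November 1858 CE (Gregorian), MJD 0; the target day is +82091 days from there, so JDN = 2482092.

2482092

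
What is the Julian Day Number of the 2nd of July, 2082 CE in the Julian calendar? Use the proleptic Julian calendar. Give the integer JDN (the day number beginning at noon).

In the Gregorian calendar the same day is 15 July 2082.
JDN 2299161 is 15 October 1582 CE (Gregorian); the target day is +182530 days from there, so JDN = 2481691.

2481691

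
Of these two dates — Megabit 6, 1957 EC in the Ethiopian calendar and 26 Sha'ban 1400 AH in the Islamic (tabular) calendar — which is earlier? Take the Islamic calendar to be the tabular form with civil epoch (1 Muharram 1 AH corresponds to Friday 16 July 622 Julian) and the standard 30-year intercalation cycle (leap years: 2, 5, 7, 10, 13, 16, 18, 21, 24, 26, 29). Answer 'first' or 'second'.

first

The two dates have Julian Day Numbers 2438835 and 2444431 respectively.
Since 2438835 < 2444431, the first date comes first.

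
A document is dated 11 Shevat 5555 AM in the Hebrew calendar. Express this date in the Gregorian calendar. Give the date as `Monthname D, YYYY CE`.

Both dates share Julian Day Number 2376701; in the Gregorian calendar that is 31 January 1795 CE.

January 31, 1795 CE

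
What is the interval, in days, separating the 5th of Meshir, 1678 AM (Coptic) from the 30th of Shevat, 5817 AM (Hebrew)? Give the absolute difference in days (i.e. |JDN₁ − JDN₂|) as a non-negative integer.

34691

JDN of the first date = 2437708.
JDN of the second date = 2472399.
|2472399 − 2437708| = 34691.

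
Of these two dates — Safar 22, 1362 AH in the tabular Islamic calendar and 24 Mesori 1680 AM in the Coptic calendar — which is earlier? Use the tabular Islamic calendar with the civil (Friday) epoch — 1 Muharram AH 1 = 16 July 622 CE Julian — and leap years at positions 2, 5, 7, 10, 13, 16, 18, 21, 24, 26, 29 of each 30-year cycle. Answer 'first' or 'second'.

Converting both to JDN: 2430784 vs 2438638; the smaller is the first.

first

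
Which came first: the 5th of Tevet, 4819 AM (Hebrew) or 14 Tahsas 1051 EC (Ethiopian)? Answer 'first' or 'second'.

second

Converting both to JDN: 2107850 vs 2107836; the smaller is the second.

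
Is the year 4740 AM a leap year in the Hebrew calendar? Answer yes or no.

Hebrew year 4740 is year 9 of its 19-year Metonic cycle; leap years are at positions 3, 6, 8, 11, 14, 17, 19, so it is a common year (12 months).

no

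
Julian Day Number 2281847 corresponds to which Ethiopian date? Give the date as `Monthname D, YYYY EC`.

Ginbot 16, 1527 EC

JDN 2281847 is 21 May 1535 in the proleptic Gregorian calendar.
In the Ethiopian calendar that day is Ginbot 16, 1527 EC.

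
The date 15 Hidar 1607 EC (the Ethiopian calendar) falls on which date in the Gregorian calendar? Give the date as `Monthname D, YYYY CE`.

November 21, 1614 CE

Both dates share Julian Day Number 2310886; in the Gregorian calendar that is 21 November 1614 CE.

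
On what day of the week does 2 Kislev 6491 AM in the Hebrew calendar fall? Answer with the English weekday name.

Thursday

This is JDN 2718509 (4 December 2730 Gregorian).
2718509 ≡ 3 (mod 7); counting from Monday = 0 gives Thursday.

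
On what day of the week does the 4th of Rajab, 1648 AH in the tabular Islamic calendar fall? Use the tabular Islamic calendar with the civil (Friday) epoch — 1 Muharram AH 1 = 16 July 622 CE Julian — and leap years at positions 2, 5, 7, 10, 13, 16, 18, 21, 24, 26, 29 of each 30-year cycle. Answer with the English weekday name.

Equivalently 30 December 2220 Gregorian, JDN 2532262.
JDN 2532262 mod 7 = 5, and JDN 0 was a Monday, so this is a Saturday.

Saturday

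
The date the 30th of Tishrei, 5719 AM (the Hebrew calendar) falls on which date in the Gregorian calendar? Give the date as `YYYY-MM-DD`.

Both dates share Julian Day Number 2436491; in the Gregorian calendar that is 14 October 1958 CE.

1958-10-14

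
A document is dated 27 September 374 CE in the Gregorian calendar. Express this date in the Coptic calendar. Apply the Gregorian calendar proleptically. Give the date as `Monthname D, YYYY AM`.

Thout 29, 91 AM

Julian Day Number of the source date = 1857930.
Converting JDN 1857930 to the Coptic calendar gives 29 Thout 91 AM.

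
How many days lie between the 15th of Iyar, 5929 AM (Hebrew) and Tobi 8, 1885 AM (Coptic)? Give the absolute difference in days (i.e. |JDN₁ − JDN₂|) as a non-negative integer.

JDN of the first date = 2513402.
JDN of the second date = 2513288.
|2513288 − 2513402| = 114.

114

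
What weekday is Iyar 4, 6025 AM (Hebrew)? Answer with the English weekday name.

This is JDN 2548444 (20 April 2265 Gregorian).
Since JDN mod 7 = 3 (0 = Monday), the day is Thursday.

Thursday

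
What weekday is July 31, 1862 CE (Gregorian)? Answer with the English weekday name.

JDN 2401353 mod 7 = 3, and JDN 0 was a Monday, so this is a Thursday.

Thursday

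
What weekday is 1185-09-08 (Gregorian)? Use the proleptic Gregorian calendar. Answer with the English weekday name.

Sunday

JDN 2154123 mod 7 = 6, and JDN 0 was a Monday, so this is a Sunday.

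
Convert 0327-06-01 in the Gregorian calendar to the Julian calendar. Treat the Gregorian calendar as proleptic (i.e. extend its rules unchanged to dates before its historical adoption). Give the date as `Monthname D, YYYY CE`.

May 31, 327 CE

At this point the Julian calendar is 1 day behind the Gregorian.
1 June 327 Gregorian − 1 day → 31 May 327 Julian.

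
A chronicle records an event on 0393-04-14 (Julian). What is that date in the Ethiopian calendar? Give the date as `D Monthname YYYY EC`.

19 Miyazya 385 EC

The source date corresponds to 15 April 393 in the proleptic Gregorian calendar (JDN 1864705).
That day falls on 19 Miyazya 385 EC in the Ethiopian calendar.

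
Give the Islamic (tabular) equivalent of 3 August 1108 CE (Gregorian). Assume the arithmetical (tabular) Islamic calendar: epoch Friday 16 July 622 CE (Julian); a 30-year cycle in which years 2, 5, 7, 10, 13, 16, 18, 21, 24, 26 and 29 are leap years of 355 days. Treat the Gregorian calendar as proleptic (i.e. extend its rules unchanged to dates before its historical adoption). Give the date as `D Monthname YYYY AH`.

16 Dhu al-Hijjah 501 AH

Both dates share Julian Day Number 2125963; in the tabular Islamic calendar that is 16 Dhu al-Hijjah 501 AH.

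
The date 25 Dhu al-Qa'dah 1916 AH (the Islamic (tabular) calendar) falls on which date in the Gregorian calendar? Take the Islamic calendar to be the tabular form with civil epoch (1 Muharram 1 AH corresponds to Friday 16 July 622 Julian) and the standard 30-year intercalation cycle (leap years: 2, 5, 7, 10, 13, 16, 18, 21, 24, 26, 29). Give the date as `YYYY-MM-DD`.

2481-05-24

Julian Day Number of the source date = 2627371.
Converting JDN 2627371 to the Gregorian calendar gives 24 May 2481 CE.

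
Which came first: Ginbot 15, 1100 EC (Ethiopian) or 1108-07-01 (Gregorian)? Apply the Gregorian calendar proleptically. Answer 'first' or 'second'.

first

First date → JDN 2125885; second date → JDN 2125930.
JDN 2125885 < JDN 2125930, so the first date is earlier.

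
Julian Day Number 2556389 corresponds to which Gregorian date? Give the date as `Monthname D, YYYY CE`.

Counting from JDN 2299161 = 15 Oct 1582 gives an offset of 257228 days.

January 20, 2287 CE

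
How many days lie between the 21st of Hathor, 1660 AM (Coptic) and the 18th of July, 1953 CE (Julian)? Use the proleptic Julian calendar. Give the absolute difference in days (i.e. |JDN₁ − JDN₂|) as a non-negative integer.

3530

JDN of the first date = 2431060.
JDN of the second date = 2434590.
|2434590 − 2431060| = 3530.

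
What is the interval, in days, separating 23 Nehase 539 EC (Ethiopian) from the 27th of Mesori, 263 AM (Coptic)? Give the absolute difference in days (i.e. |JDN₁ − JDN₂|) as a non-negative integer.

First date → JDN 1921077; second date → JDN 1921081.
The interval is |1921077 − 1921081| = 4 days.

4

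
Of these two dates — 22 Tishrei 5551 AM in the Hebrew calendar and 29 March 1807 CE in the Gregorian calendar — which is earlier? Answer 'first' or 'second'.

first

First date → JDN 2375117; second date → JDN 2381140.
JDN 2375117 < JDN 2381140, so the first date is earlier.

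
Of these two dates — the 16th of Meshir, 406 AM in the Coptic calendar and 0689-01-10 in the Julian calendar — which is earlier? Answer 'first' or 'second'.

second

First date → JDN 1973121; second date → JDN 1972725.
JDN 1972725 < JDN 1973121, so the second date is earlier.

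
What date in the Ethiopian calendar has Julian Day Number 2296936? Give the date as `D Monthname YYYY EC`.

JDN 2296936 is 11 September 1576 in the proleptic Gregorian calendar.
In the Ethiopian calendar that day is 4 Meskerem 1569 EC.

4 Meskerem 1569 EC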